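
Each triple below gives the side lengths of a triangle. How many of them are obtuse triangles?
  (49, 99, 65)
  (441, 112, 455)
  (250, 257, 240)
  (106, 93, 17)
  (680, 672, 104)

(49,99,65): 49²+65² = 6626 < 9801 = 99² → obtuse
(441,112,455): 112²+441² = 207025 = 455² → right
(250,257,240): 240²+250² = 120100 > 66049 = 257² → acute
(106,93,17): 17²+93² = 8938 < 11236 = 106² → obtuse
(680,672,104): 104²+672² = 462400 = 680² → right
2 of the 5 are obtuse.

2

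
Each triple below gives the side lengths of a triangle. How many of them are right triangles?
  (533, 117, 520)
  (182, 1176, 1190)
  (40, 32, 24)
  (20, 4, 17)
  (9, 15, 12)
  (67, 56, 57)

(533,117,520): 117²+520² = 284089 = 533² → right
(182,1176,1190): 182²+1176² = 1416100 = 1190² → right
(40,32,24): 24²+32² = 1600 = 40² → right
(20,4,17): 4²+17² = 305 < 400 = 20² → obtuse
(9,15,12): 9²+12² = 225 = 15² → right
(67,56,57): 56²+57² = 6385 > 4489 = 67² → acute
4 of the 6 are right.

4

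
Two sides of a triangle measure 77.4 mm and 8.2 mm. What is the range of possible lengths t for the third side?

By the triangle inequality, t must be less than 77.4 + 8.2 = 85.6 and greater than |77.4 − 8.2| = 69.2.

69.2 < t < 85.6 (mm)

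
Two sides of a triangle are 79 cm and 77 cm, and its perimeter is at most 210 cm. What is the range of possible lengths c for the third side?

2 < c ≤ 54

Triangle inequality alone gives 2 < c < 156.
The perimeter condition gives c ≤ 210 − 79 − 77 = 54.
Intersecting the two: 2 < c ≤ 54.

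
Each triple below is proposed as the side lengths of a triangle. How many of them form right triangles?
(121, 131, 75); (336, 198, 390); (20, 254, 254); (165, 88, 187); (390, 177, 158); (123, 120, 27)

(121,131,75): 75²+121² = 20266 > 17161 = 131² → acute
(336,198,390): 198²+336² = 152100 = 390² → right
(20,254,254): 20²+254² = 64916 > 64516 = 254² → acute
(165,88,187): 88²+165² = 34969 = 187² → right
(390,177,158): 158+177 ≤ 390, not a triangle
(123,120,27): 27²+120² = 15129 = 123² → right
3 of the 6 are right.

3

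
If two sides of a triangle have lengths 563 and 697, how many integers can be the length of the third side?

1125

The third side lies in the open interval (134, 1260).
Integers from 135 to 1259 inclusive: 1259 − 135 + 1 = 1125.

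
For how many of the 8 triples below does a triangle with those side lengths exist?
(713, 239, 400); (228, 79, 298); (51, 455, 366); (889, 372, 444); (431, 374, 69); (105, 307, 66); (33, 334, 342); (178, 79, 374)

3

(239,400,713): 239+400 ≤ 713 → not valid
(79,228,298): 79+228 > 298 → valid
(51,366,455): 51+366 ≤ 455 → not valid
(372,444,889): 372+444 ≤ 889 → not valid
(69,374,431): 69+374 > 431 → valid
(66,105,307): 66+105 ≤ 307 → not valid
(33,334,342): 33+334 > 342 → valid
(79,178,374): 79+178 ≤ 374 → not valid
3 of the 8 triples form a triangle.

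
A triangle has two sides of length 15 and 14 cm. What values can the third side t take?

By the triangle inequality, t must be less than 15 + 14 = 29 and greater than |15 − 14| = 1.

1 < t < 29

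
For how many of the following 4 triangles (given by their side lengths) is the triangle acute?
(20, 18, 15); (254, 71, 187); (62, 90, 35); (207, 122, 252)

(20,18,15): 15²+18² = 549 > 400 = 20² → acute
(254,71,187): 71²+187² = 40010 < 64516 = 254² → obtuse
(62,90,35): 35²+62² = 5069 < 8100 = 90² → obtuse
(207,122,252): 122²+207² = 57733 < 63504 = 252² → obtuse
1 of the 4 is acute.

1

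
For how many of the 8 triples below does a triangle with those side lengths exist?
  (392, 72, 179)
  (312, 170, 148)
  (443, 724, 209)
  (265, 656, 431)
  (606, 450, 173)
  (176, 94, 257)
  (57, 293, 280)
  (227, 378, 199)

6

(72,179,392): 72+179 ≤ 392 → not valid
(148,170,312): 148+170 > 312 → valid
(209,443,724): 209+443 ≤ 724 → not valid
(265,431,656): 265+431 > 656 → valid
(173,450,606): 173+450 > 606 → valid
(94,176,257): 94+176 > 257 → valid
(57,280,293): 57+280 > 293 → valid
(199,227,378): 199+227 > 378 → valid
6 of the 8 triples form a triangle.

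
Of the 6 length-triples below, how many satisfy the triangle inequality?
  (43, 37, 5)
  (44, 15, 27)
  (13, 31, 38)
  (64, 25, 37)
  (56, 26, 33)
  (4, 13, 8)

(5,37,43): 5+37 ≤ 43 → not valid
(15,27,44): 15+27 ≤ 44 → not valid
(13,31,38): 13+31 > 38 → valid
(25,37,64): 25+37 ≤ 64 → not valid
(26,33,56): 26+33 > 56 → valid
(4,8,13): 4+8 ≤ 13 → not valid
2 of the 6 triples form a triangle.

2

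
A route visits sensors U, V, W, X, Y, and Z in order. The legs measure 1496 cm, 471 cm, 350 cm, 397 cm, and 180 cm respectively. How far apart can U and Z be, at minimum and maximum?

The maximum is all hops collinear in one direction: 1496 + 471 + 350 + 397 + 180 = 2894.
The longest hop is 1496; the others sum to 1398. Folding the others back against it leaves at least 1496 − 1398 = 98.

98 ≤ UZ ≤ 2894 cm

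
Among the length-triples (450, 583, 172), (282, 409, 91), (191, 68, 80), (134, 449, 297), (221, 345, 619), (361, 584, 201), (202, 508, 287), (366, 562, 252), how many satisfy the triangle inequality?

2

(172,450,583): 172+450 > 583 → valid
(91,282,409): 91+282 ≤ 409 → not valid
(68,80,191): 68+80 ≤ 191 → not valid
(134,297,449): 134+297 ≤ 449 → not valid
(221,345,619): 221+345 ≤ 619 → not valid
(201,361,584): 201+361 ≤ 584 → not valid
(202,287,508): 202+287 ≤ 508 → not valid
(252,366,562): 252+366 > 562 → valid
2 of the 8 triples form a triangle.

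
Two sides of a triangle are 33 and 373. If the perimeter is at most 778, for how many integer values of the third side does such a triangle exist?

Triangle inequality: 340 < x < 406. Perimeter ≤ 778 gives x ≤ 778 − 33 − 373 = 372.
So 340 < x ≤ 372; integers 341 through 372: 32 values.

32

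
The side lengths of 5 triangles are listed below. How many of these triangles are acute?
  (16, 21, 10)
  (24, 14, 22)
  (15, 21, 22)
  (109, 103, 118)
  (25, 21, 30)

4

(16,21,10): 10²+16² = 356 < 441 = 21² → obtuse
(24,14,22): 14²+22² = 680 > 576 = 24² → acute
(15,21,22): 15²+21² = 666 > 484 = 22² → acute
(109,103,118): 103²+109² = 22490 > 13924 = 118² → acute
(25,21,30): 21²+25² = 1066 > 900 = 30² → acute
4 of the 5 are acute.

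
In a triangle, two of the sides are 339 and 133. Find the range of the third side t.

By the triangle inequality, t must be less than 339 + 133 = 472 and greater than |339 − 133| = 206.

206 < t < 472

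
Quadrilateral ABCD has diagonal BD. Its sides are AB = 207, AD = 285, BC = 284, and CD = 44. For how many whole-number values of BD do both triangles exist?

From triangle ABD: 78 < BD < 492.
From triangle CBD: 240 < BD < 328.
Intersection: 240 < BD < 328, so integers 241 through 327: 87 values.

87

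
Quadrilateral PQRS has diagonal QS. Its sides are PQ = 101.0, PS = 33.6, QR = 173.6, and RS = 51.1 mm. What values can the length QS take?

From triangle PQS: |101.0 − 33.6| < QS < 101.0 + 33.6, i.e. 67.4 < QS < 134.6.
From triangle RQS: 122.5 < QS < 224.7.
Both must hold, so QS lies in the intersection.

122.5 < QS < 134.6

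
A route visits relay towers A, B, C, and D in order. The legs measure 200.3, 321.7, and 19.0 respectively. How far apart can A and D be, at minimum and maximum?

The maximum is all hops collinear in one direction: 200.3 + 321.7 + 19.0 = 541.0.
The longest hop is 321.7; the others sum to 219.3. Folding the others back against it leaves at least 321.7 − 219.3 = 102.4.

102.4 ≤ AD ≤ 541.0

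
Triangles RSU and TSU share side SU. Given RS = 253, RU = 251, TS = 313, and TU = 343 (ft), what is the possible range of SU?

30 < SU < 504

From triangle RSU: |253 − 251| < SU < 253 + 251, i.e. 2 < SU < 504.
From triangle TSU: 30 < SU < 656.
Both must hold, so SU lies in the intersection.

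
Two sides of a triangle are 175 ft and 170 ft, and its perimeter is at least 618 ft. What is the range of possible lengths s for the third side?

273 ≤ s < 345

Triangle inequality alone gives 5 < s < 345.
The perimeter condition gives s ≥ 618 − 175 − 170 = 273.
Intersecting the two: 273 ≤ s < 345.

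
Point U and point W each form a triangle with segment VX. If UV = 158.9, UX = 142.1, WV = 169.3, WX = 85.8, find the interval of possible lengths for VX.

From triangle UVX: |158.9 − 142.1| < VX < 158.9 + 142.1, i.e. 16.8 < VX < 301.0.
From triangle WVX: 83.5 < VX < 255.1.
Both must hold, so VX lies in the intersection.

83.5 < VX < 255.1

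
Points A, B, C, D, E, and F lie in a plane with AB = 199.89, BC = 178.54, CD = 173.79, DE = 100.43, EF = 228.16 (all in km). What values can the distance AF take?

0 ≤ AF ≤ 880.81 km

The maximum is all hops collinear in one direction: 199.89 + 178.54 + 173.79 + 100.43 + 228.16 = 880.81.
The longest hop is 228.16; the others sum to 652.65. Since 228.16 ≤ 652.65, the path can fold back on itself completely, so the minimum distance is 0.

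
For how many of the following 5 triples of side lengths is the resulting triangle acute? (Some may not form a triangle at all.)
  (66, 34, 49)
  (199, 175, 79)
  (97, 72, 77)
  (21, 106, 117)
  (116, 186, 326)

1

(66,34,49): 34²+49² = 3557 < 4356 = 66² → obtuse
(199,175,79): 79²+175² = 36866 < 39601 = 199² → obtuse
(97,72,77): 72²+77² = 11113 > 9409 = 97² → acute
(21,106,117): 21²+106² = 11677 < 13689 = 117² → obtuse
(116,186,326): 116+186 ≤ 326, not a triangle
1 of the 5 is acute.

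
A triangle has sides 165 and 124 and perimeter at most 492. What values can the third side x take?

Triangle inequality alone gives 41 < x < 289.
The perimeter condition gives x ≤ 492 − 165 − 124 = 203.
Intersecting the two: 41 < x ≤ 203.

41 < x ≤ 203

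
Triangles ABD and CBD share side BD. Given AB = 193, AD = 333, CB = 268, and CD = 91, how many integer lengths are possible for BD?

181

From triangle ABD: 140 < BD < 526.
From triangle CBD: 177 < BD < 359.
Intersection: 177 < BD < 359, so integers 178 through 358: 181 values.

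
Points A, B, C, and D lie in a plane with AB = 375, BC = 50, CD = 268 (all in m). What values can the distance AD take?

57 ≤ AD ≤ 693 m

The maximum is all hops collinear in one direction: 375 + 50 + 268 = 693.
The longest hop is 375; the others sum to 318. Folding the others back against it leaves at least 375 − 318 = 57.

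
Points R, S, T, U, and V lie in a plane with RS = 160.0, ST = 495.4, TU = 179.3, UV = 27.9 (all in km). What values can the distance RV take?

128.2 ≤ RV ≤ 862.6 km

The maximum is all hops collinear in one direction: 160.0 + 495.4 + 179.3 + 27.9 = 862.6.
The longest hop is 495.4; the others sum to 367.2. Folding the others back against it leaves at least 495.4 − 367.2 = 128.2.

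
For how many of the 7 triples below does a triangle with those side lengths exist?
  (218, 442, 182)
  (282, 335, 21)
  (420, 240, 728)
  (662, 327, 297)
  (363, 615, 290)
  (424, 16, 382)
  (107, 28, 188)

(182,218,442): 182+218 ≤ 442 → not valid
(21,282,335): 21+282 ≤ 335 → not valid
(240,420,728): 240+420 ≤ 728 → not valid
(297,327,662): 297+327 ≤ 662 → not valid
(290,363,615): 290+363 > 615 → valid
(16,382,424): 16+382 ≤ 424 → not valid
(28,107,188): 28+107 ≤ 188 → not valid
1 of the 7 triples forms a triangle.

1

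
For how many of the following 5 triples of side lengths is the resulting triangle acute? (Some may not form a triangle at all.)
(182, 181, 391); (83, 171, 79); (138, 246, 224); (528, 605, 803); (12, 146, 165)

(182,181,391): 181+182 ≤ 391, not a triangle
(83,171,79): 79+83 ≤ 171, not a triangle
(138,246,224): 138²+224² = 69220 > 60516 = 246² → acute
(528,605,803): 528²+605² = 644809 = 803² → right
(12,146,165): 12+146 ≤ 165, not a triangle
1 of the 5 is acute.

1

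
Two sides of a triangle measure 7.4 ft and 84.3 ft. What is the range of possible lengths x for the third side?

By the triangle inequality, x must be less than 7.4 + 84.3 = 91.7 and greater than |7.4 − 84.3| = 76.9.

76.9 < x < 91.7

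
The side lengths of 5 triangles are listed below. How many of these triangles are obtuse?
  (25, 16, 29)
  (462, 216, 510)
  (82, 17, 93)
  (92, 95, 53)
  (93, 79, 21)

2

(25,16,29): 16²+25² = 881 > 841 = 29² → acute
(462,216,510): 216²+462² = 260100 = 510² → right
(82,17,93): 17²+82² = 7013 < 8649 = 93² → obtuse
(92,95,53): 53²+92² = 11273 > 9025 = 95² → acute
(93,79,21): 21²+79² = 6682 < 8649 = 93² → obtuse
2 of the 5 are obtuse.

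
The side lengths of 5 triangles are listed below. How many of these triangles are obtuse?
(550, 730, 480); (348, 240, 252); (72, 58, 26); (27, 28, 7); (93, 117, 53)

(550,730,480): 480²+550² = 532900 = 730² → right
(348,240,252): 240²+252² = 121104 = 348² → right
(72,58,26): 26²+58² = 4040 < 5184 = 72² → obtuse
(27,28,7): 7²+27² = 778 < 784 = 28² → obtuse
(93,117,53): 53²+93² = 11458 < 13689 = 117² → obtuse
3 of the 5 are obtuse.

3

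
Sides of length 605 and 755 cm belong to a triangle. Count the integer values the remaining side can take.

The third side lies in the open interval (150, 1360).
Integers from 151 to 1359 inclusive: 1359 − 151 + 1 = 1209.

1209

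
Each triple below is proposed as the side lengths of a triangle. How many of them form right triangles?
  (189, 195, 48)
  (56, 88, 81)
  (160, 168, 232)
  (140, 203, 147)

(189,195,48): 48²+189² = 38025 = 195² → right
(56,88,81): 56²+81² = 9697 > 7744 = 88² → acute
(160,168,232): 160²+168² = 53824 = 232² → right
(140,203,147): 140²+147² = 41209 = 203² → right
3 of the 4 are right.

3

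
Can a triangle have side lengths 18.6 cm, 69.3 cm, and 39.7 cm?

No

The longest side is 69.3, but the other two sum to only 58.3.
58.3 < 69.3, so the triangle inequality fails.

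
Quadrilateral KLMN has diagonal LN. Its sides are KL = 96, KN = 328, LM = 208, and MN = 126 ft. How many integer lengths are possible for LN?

From triangle KLN: 232 < LN < 424.
From triangle MLN: 82 < LN < 334.
Intersection: 232 < LN < 334, so integers 233 through 333: 101 values.

101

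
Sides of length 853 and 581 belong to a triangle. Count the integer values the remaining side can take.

1161

The third side lies in the open interval (272, 1434).
Integers from 273 to 1433 inclusive: 1433 − 273 + 1 = 1161.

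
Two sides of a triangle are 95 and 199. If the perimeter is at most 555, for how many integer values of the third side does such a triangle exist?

157

Triangle inequality: 104 < x < 294. Perimeter ≤ 555 gives x ≤ 555 − 95 − 199 = 261.
So 104 < x ≤ 261; integers 105 through 261: 157 values.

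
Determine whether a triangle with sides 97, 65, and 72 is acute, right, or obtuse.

right

Compare the square of the longest side to the sum of squares of the other two: 65² + 72² = 9409 = 97².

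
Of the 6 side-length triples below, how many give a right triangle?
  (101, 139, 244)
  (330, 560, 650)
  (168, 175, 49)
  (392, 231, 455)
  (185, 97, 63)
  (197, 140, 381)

3

(101,139,244): 101+139 ≤ 244, not a triangle
(330,560,650): 330²+560² = 422500 = 650² → right
(168,175,49): 49²+168² = 30625 = 175² → right
(392,231,455): 231²+392² = 207025 = 455² → right
(185,97,63): 63+97 ≤ 185, not a triangle
(197,140,381): 140+197 ≤ 381, not a triangle
3 of the 6 are right.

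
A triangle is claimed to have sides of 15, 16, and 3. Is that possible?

Yes

The longest side is 16, and the other two sum to 18.
Since 18 > 16, the triangle inequality holds.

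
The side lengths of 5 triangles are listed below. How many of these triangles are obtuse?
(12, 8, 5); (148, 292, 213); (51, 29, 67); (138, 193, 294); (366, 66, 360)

(12,8,5): 5²+8² = 89 < 144 = 12² → obtuse
(148,292,213): 148²+213² = 67273 < 85264 = 292² → obtuse
(51,29,67): 29²+51² = 3442 < 4489 = 67² → obtuse
(138,193,294): 138²+193² = 56293 < 86436 = 294² → obtuse
(366,66,360): 66²+360² = 133956 = 366² → right
4 of the 5 are obtuse.

4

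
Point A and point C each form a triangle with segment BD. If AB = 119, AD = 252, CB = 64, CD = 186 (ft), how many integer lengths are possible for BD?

From triangle ABD: 133 < BD < 371.
From triangle CBD: 122 < BD < 250.
Intersection: 133 < BD < 250, so integers 134 through 249: 116 values.

116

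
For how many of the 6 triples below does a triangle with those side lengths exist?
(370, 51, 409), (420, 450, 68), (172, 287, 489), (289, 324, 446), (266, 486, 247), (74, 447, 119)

4

(51,370,409): 51+370 > 409 → valid
(68,420,450): 68+420 > 450 → valid
(172,287,489): 172+287 ≤ 489 → not valid
(289,324,446): 289+324 > 446 → valid
(247,266,486): 247+266 > 486 → valid
(74,119,447): 74+119 ≤ 447 → not valid
4 of the 6 triples form a triangle.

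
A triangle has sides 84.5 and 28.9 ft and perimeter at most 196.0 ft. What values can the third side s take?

Triangle inequality alone gives 55.6 < s < 113.4.
The perimeter condition gives s ≤ 196.0 − 84.5 − 28.9 = 82.6.
Intersecting the two: 55.6 < s ≤ 82.6.

55.6 < s ≤ 82.6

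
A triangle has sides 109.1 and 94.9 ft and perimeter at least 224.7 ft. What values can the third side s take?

20.7 ≤ s < 204.0

Triangle inequality alone gives 14.2 < s < 204.0.
The perimeter condition gives s ≥ 224.7 − 109.1 − 94.9 = 20.7.
Intersecting the two: 20.7 ≤ s < 204.0.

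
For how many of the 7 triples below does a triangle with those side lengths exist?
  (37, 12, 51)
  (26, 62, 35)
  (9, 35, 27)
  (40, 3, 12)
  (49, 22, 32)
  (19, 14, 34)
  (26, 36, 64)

(12,37,51): 12+37 ≤ 51 → not valid
(26,35,62): 26+35 ≤ 62 → not valid
(9,27,35): 9+27 > 35 → valid
(3,12,40): 3+12 ≤ 40 → not valid
(22,32,49): 22+32 > 49 → valid
(14,19,34): 14+19 ≤ 34 → not valid
(26,36,64): 26+36 ≤ 64 → not valid
2 of the 7 triples form a triangle.

2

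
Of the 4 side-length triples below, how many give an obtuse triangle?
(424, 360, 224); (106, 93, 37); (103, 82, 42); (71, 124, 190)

(424,360,224): 224²+360² = 179776 = 424² → right
(106,93,37): 37²+93² = 10018 < 11236 = 106² → obtuse
(103,82,42): 42²+82² = 8488 < 10609 = 103² → obtuse
(71,124,190): 71²+124² = 20417 < 36100 = 190² → obtuse
3 of the 4 are obtuse.

3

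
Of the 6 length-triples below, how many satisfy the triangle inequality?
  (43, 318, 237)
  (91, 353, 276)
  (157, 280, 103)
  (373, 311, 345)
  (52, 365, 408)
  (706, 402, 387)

4

(43,237,318): 43+237 ≤ 318 → not valid
(91,276,353): 91+276 > 353 → valid
(103,157,280): 103+157 ≤ 280 → not valid
(311,345,373): 311+345 > 373 → valid
(52,365,408): 52+365 > 408 → valid
(387,402,706): 387+402 > 706 → valid
4 of the 6 triples form a triangle.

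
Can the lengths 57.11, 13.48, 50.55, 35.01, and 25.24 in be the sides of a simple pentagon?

Yes

A pentagon exists iff every side is shorter than the sum of the others — equivalently, the longest side is less than the sum of the rest.
Longest side 57.11 < 124.28 (sum of the remaining 4), so yes.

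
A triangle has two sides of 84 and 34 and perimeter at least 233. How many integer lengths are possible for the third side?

Triangle inequality: 50 < x < 118. Perimeter ≥ 233 gives x ≥ 233 − 84 − 34 = 115.
So 115 ≤ x < 118; integers 115 through 117: 3 values.

3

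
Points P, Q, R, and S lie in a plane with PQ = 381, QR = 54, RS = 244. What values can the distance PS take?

83 ≤ PS ≤ 679

The maximum is all hops collinear in one direction: 381 + 54 + 244 = 679.
The longest hop is 381; the others sum to 298. Folding the others back against it leaves at least 381 − 298 = 83.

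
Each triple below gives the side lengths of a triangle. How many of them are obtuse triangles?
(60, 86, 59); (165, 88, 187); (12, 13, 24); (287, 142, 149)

(60,86,59): 59²+60² = 7081 < 7396 = 86² → obtuse
(165,88,187): 88²+165² = 34969 = 187² → right
(12,13,24): 12²+13² = 313 < 576 = 24² → obtuse
(287,142,149): 142²+149² = 42365 < 82369 = 287² → obtuse
3 of the 4 are obtuse.

3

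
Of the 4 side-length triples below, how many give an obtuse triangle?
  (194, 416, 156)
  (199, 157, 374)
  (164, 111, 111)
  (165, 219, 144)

(194,416,156): 156+194 ≤ 416, not a triangle
(199,157,374): 157+199 ≤ 374, not a triangle
(164,111,111): 111²+111² = 24642 < 26896 = 164² → obtuse
(165,219,144): 144²+165² = 47961 = 219² → right
1 of the 4 is obtuse.

1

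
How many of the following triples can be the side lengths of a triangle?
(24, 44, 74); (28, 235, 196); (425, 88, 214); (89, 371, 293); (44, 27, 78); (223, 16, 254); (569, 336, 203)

1

(24,44,74): 24+44 ≤ 74 → not valid
(28,196,235): 28+196 ≤ 235 → not valid
(88,214,425): 88+214 ≤ 425 → not valid
(89,293,371): 89+293 > 371 → valid
(27,44,78): 27+44 ≤ 78 → not valid
(16,223,254): 16+223 ≤ 254 → not valid
(203,336,569): 203+336 ≤ 569 → not valid
1 of the 7 triples forms a triangle.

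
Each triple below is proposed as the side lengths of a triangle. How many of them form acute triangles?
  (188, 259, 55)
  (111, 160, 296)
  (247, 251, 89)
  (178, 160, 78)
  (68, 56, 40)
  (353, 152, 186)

2

(188,259,55): 55+188 ≤ 259, not a triangle
(111,160,296): 111+160 ≤ 296, not a triangle
(247,251,89): 89²+247² = 68930 > 63001 = 251² → acute
(178,160,78): 78²+160² = 31684 = 178² → right
(68,56,40): 40²+56² = 4736 > 4624 = 68² → acute
(353,152,186): 152+186 ≤ 353, not a triangle
2 of the 6 are acute.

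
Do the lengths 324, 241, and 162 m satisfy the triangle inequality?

The longest side is 324, and the other two sum to 403.
Since 403 > 324, the triangle inequality holds.

Yes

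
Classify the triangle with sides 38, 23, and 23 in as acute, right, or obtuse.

obtuse

Compare the square of the longest side to the sum of squares of the other two: 23² + 23² = 1058 < 1444 = 38².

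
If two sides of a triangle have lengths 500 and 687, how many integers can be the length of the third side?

The third side lies in the open interval (187, 1187).
Integers from 188 to 1186 inclusive: 1186 − 188 + 1 = 999.

999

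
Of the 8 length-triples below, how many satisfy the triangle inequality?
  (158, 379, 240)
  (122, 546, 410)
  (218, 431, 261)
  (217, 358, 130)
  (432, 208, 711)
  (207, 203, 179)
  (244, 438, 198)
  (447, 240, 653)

5

(158,240,379): 158+240 > 379 → valid
(122,410,546): 122+410 ≤ 546 → not valid
(218,261,431): 218+261 > 431 → valid
(130,217,358): 130+217 ≤ 358 → not valid
(208,432,711): 208+432 ≤ 711 → not valid
(179,203,207): 179+203 > 207 → valid
(198,244,438): 198+244 > 438 → valid
(240,447,653): 240+447 > 653 → valid
5 of the 8 triples form a triangle.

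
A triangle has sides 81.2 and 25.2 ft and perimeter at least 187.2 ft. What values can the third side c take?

Triangle inequality alone gives 56.0 < c < 106.4.
The perimeter condition gives c ≥ 187.2 − 81.2 − 25.2 = 80.8.
Intersecting the two: 80.8 ≤ c < 106.4.

80.8 ≤ c < 106.4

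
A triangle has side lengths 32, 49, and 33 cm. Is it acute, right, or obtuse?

obtuse

Compare the square of the longest side to the sum of squares of the other two: 32² + 33² = 2113 < 2401 = 49².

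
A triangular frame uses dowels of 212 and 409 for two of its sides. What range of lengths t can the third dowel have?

By the triangle inequality, t must be less than 212 + 409 = 621 and greater than |212 − 409| = 197.

197 < t < 621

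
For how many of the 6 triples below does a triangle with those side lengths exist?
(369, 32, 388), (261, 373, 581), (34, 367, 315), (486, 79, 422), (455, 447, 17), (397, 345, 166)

(32,369,388): 32+369 > 388 → valid
(261,373,581): 261+373 > 581 → valid
(34,315,367): 34+315 ≤ 367 → not valid
(79,422,486): 79+422 > 486 → valid
(17,447,455): 17+447 > 455 → valid
(166,345,397): 166+345 > 397 → valid
5 of the 6 triples form a triangle.

5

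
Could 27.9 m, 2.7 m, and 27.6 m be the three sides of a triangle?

Yes

The longest side is 27.9, and the other two sum to 30.3.
Since 30.3 > 27.9, the triangle inequality holds.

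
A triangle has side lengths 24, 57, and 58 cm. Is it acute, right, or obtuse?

Compare the square of the longest side to the sum of squares of the other two: 24² + 57² = 3825 > 3364 = 58².

acute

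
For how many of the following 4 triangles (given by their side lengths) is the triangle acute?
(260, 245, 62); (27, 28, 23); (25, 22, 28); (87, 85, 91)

(260,245,62): 62²+245² = 63869 < 67600 = 260² → obtuse
(27,28,23): 23²+27² = 1258 > 784 = 28² → acute
(25,22,28): 22²+25² = 1109 > 784 = 28² → acute
(87,85,91): 85²+87² = 14794 > 8281 = 91² → acute
3 of the 4 are acute.

3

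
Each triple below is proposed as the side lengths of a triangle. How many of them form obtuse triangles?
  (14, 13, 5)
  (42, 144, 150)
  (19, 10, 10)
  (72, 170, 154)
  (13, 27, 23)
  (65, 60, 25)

(14,13,5): 5²+13² = 194 < 196 = 14² → obtuse
(42,144,150): 42²+144² = 22500 = 150² → right
(19,10,10): 10²+10² = 200 < 361 = 19² → obtuse
(72,170,154): 72²+154² = 28900 = 170² → right
(13,27,23): 13²+23² = 698 < 729 = 27² → obtuse
(65,60,25): 25²+60² = 4225 = 65² → right
3 of the 6 are obtuse.

3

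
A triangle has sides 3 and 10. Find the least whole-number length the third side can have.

8

The third side must be strictly greater than |3 − 10| = 7.
The smallest integer above 7 is 8.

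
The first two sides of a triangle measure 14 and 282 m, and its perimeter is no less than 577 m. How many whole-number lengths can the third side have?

Triangle inequality: 268 < x < 296. Perimeter ≥ 577 gives x ≥ 577 − 14 − 282 = 281.
So 281 ≤ x < 296; integers 281 through 295: 15 values.

15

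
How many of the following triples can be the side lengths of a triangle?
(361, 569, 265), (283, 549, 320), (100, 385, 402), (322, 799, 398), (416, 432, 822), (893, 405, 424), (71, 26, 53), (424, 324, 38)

(265,361,569): 265+361 > 569 → valid
(283,320,549): 283+320 > 549 → valid
(100,385,402): 100+385 > 402 → valid
(322,398,799): 322+398 ≤ 799 → not valid
(416,432,822): 416+432 > 822 → valid
(405,424,893): 405+424 ≤ 893 → not valid
(26,53,71): 26+53 > 71 → valid
(38,324,424): 38+324 ≤ 424 → not valid
5 of the 8 triples form a triangle.

5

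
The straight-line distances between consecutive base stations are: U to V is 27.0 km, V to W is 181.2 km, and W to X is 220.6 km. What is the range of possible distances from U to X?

The maximum is all hops collinear in one direction: 27.0 + 181.2 + 220.6 = 428.8.
The longest hop is 220.6; the others sum to 208.2. Folding the others back against it leaves at least 220.6 − 208.2 = 12.4.

12.4 ≤ UX ≤ 428.8 km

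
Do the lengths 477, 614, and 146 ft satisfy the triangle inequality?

Yes

The longest side is 614, and the other two sum to 623.
Since 623 > 614, the triangle inequality holds.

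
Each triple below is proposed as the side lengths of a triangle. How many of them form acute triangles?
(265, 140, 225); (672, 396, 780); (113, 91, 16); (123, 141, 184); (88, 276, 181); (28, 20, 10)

1

(265,140,225): 140²+225² = 70225 = 265² → right
(672,396,780): 396²+672² = 608400 = 780² → right
(113,91,16): 16+91 ≤ 113, not a triangle
(123,141,184): 123²+141² = 35010 > 33856 = 184² → acute
(88,276,181): 88+181 ≤ 276, not a triangle
(28,20,10): 10²+20² = 500 < 784 = 28² → obtuse
1 of the 6 is acute.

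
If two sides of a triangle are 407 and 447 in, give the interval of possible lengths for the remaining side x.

By the triangle inequality, x must be less than 407 + 447 = 854 and greater than |407 − 447| = 40.

40 < x < 854 (in)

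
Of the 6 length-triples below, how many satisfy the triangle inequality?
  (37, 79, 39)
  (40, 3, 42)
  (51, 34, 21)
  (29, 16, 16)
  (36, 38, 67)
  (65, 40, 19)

(37,39,79): 37+39 ≤ 79 → not valid
(3,40,42): 3+40 > 42 → valid
(21,34,51): 21+34 > 51 → valid
(16,16,29): 16+16 > 29 → valid
(36,38,67): 36+38 > 67 → valid
(19,40,65): 19+40 ≤ 65 → not valid
4 of the 6 triples form a triangle.

4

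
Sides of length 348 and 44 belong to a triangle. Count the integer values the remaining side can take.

87

The third side lies in the open interval (304, 392).
Integers from 305 to 391 inclusive: 391 − 305 + 1 = 87.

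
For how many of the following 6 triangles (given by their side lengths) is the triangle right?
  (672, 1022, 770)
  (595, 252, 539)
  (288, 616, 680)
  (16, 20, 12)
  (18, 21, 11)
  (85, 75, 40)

(672,1022,770): 672²+770² = 1044484 = 1022² → right
(595,252,539): 252²+539² = 354025 = 595² → right
(288,616,680): 288²+616² = 462400 = 680² → right
(16,20,12): 12²+16² = 400 = 20² → right
(18,21,11): 11²+18² = 445 > 441 = 21² → acute
(85,75,40): 40²+75² = 7225 = 85² → right
5 of the 6 are right.

5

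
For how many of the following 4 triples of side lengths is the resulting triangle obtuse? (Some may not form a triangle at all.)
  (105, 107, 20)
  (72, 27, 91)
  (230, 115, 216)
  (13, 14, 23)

3

(105,107,20): 20²+105² = 11425 < 11449 = 107² → obtuse
(72,27,91): 27²+72² = 5913 < 8281 = 91² → obtuse
(230,115,216): 115²+216² = 59881 > 52900 = 230² → acute
(13,14,23): 13²+14² = 365 < 529 = 23² → obtuse
3 of the 4 are obtuse.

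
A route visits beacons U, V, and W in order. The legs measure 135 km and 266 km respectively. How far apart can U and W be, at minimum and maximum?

131 ≤ UW ≤ 401 km

By the triangle inequality, |135 − 266| ≤ UW ≤ 135 + 266.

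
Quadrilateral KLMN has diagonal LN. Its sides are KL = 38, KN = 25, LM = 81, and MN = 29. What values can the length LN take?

52 < LN < 63

From triangle KLN: |38 − 25| < LN < 38 + 25, i.e. 13 < LN < 63.
From triangle MLN: 52 < LN < 110.
Both must hold, so LN lies in the intersection.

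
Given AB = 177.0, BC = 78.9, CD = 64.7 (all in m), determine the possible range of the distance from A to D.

The maximum is all hops collinear in one direction: 177.0 + 78.9 + 64.7 = 320.6.
The longest hop is 177.0; the others sum to 143.6. Folding the others back against it leaves at least 177.0 − 143.6 = 33.4.

33.4 ≤ AD ≤ 320.6 m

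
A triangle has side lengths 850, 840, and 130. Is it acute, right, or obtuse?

right

Compare the square of the longest side to the sum of squares of the other two: 130² + 840² = 722500 = 850².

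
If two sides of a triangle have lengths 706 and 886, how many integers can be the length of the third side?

1411

The third side lies in the open interval (180, 1592).
Integers from 181 to 1591 inclusive: 1591 − 181 + 1 = 1411.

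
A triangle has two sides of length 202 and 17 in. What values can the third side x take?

By the triangle inequality, x must be less than 202 + 17 = 219 and greater than |202 − 17| = 185.

185 < x < 219 (in)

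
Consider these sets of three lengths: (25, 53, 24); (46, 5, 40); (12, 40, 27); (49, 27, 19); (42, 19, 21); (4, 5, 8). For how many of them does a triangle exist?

(24,25,53): 24+25 ≤ 53 → not valid
(5,40,46): 5+40 ≤ 46 → not valid
(12,27,40): 12+27 ≤ 40 → not valid
(19,27,49): 19+27 ≤ 49 → not valid
(19,21,42): 19+21 ≤ 42 → not valid
(4,5,8): 4+5 > 8 → valid
1 of the 6 triples forms a triangle.

1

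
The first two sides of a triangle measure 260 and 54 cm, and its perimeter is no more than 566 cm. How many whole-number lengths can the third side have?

46

Triangle inequality: 206 < x < 314. Perimeter ≤ 566 gives x ≤ 566 − 260 − 54 = 252.
So 206 < x ≤ 252; integers 207 through 252: 46 values.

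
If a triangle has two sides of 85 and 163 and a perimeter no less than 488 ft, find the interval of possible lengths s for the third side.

Triangle inequality alone gives 78 < s < 248.
The perimeter condition gives s ≥ 488 − 85 − 163 = 240.
Intersecting the two: 240 ≤ s < 248.

240 ≤ s < 248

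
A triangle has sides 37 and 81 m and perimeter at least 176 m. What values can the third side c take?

58 ≤ c < 118

Triangle inequality alone gives 44 < c < 118.
The perimeter condition gives c ≥ 176 − 37 − 81 = 58.
Intersecting the two: 58 ≤ c < 118.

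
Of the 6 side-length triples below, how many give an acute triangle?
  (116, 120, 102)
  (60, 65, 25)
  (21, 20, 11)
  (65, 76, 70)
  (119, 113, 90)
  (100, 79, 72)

5

(116,120,102): 102²+116² = 23860 > 14400 = 120² → acute
(60,65,25): 25²+60² = 4225 = 65² → right
(21,20,11): 11²+20² = 521 > 441 = 21² → acute
(65,76,70): 65²+70² = 9125 > 5776 = 76² → acute
(119,113,90): 90²+113² = 20869 > 14161 = 119² → acute
(100,79,72): 72²+79² = 11425 > 10000 = 100² → acute
5 of the 6 are acute.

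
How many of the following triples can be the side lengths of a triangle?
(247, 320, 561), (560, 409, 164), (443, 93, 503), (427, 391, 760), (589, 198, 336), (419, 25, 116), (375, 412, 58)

5

(247,320,561): 247+320 > 561 → valid
(164,409,560): 164+409 > 560 → valid
(93,443,503): 93+443 > 503 → valid
(391,427,760): 391+427 > 760 → valid
(198,336,589): 198+336 ≤ 589 → not valid
(25,116,419): 25+116 ≤ 419 → not valid
(58,375,412): 58+375 > 412 → valid
5 of the 7 triples form a triangle.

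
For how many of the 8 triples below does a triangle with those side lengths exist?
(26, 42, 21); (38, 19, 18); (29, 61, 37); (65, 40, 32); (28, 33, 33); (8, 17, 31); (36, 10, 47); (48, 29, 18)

(21,26,42): 21+26 > 42 → valid
(18,19,38): 18+19 ≤ 38 → not valid
(29,37,61): 29+37 > 61 → valid
(32,40,65): 32+40 > 65 → valid
(28,33,33): 28+33 > 33 → valid
(8,17,31): 8+17 ≤ 31 → not valid
(10,36,47): 10+36 ≤ 47 → not valid
(18,29,48): 18+29 ≤ 48 → not valid
4 of the 8 triples form a triangle.

4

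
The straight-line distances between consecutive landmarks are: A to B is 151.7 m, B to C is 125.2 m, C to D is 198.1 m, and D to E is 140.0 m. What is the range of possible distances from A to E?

The maximum is all hops collinear in one direction: 151.7 + 125.2 + 198.1 + 140.0 = 615.0.
The longest hop is 198.1; the others sum to 416.9. Since 198.1 ≤ 416.9, the path can fold back on itself completely, so the minimum distance is 0.

0 ≤ AE ≤ 615.0 m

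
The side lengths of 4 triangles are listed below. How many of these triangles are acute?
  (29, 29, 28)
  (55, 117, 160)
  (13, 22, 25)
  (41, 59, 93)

2

(29,29,28): 28²+29² = 1625 > 841 = 29² → acute
(55,117,160): 55²+117² = 16714 < 25600 = 160² → obtuse
(13,22,25): 13²+22² = 653 > 625 = 25² → acute
(41,59,93): 41²+59² = 5162 < 8649 = 93² → obtuse
2 of the 4 are acute.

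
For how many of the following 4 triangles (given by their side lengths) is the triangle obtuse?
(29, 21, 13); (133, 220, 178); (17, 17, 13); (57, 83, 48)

(29,21,13): 13²+21² = 610 < 841 = 29² → obtuse
(133,220,178): 133²+178² = 49373 > 48400 = 220² → acute
(17,17,13): 13²+17² = 458 > 289 = 17² → acute
(57,83,48): 48²+57² = 5553 < 6889 = 83² → obtuse
2 of the 4 are obtuse.

2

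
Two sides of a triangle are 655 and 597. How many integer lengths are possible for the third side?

The third side lies in the open interval (58, 1252).
Integers from 59 to 1251 inclusive: 1251 − 59 + 1 = 1193.

1193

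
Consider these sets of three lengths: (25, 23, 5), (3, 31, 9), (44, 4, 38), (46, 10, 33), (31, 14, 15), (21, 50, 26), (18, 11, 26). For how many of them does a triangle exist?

(5,23,25): 5+23 > 25 → valid
(3,9,31): 3+9 ≤ 31 → not valid
(4,38,44): 4+38 ≤ 44 → not valid
(10,33,46): 10+33 ≤ 46 → not valid
(14,15,31): 14+15 ≤ 31 → not valid
(21,26,50): 21+26 ≤ 50 → not valid
(11,18,26): 11+18 > 26 → valid
2 of the 7 triples form a triangle.

2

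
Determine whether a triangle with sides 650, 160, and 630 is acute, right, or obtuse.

right

Compare the square of the longest side to the sum of squares of the other two: 160² + 630² = 422500 = 650².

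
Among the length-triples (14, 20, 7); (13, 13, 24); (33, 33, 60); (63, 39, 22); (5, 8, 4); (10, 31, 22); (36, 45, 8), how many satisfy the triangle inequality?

5

(7,14,20): 7+14 > 20 → valid
(13,13,24): 13+13 > 24 → valid
(33,33,60): 33+33 > 60 → valid
(22,39,63): 22+39 ≤ 63 → not valid
(4,5,8): 4+5 > 8 → valid
(10,22,31): 10+22 > 31 → valid
(8,36,45): 8+36 ≤ 45 → not valid
5 of the 7 triples form a triangle.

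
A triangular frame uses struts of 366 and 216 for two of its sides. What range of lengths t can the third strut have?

By the triangle inequality, t must be less than 366 + 216 = 582 and greater than |366 − 216| = 150.

150 < t < 582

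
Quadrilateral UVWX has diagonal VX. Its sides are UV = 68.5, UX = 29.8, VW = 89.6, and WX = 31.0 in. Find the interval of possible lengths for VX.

58.6 < VX < 98.3

From triangle UVX: |68.5 − 29.8| < VX < 68.5 + 29.8, i.e. 38.7 < VX < 98.3.
From triangle WVX: 58.6 < VX < 120.6.
Both must hold, so VX lies in the intersection.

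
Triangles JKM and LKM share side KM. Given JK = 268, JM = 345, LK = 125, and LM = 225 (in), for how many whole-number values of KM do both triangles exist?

From triangle JKM: 77 < KM < 613.
From triangle LKM: 100 < KM < 350.
Intersection: 100 < KM < 350, so integers 101 through 349: 249 values.

249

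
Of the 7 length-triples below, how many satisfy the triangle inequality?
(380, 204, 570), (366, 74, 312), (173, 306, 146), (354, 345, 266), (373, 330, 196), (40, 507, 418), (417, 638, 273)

6

(204,380,570): 204+380 > 570 → valid
(74,312,366): 74+312 > 366 → valid
(146,173,306): 146+173 > 306 → valid
(266,345,354): 266+345 > 354 → valid
(196,330,373): 196+330 > 373 → valid
(40,418,507): 40+418 ≤ 507 → not valid
(273,417,638): 273+417 > 638 → valid
6 of the 7 triples form a triangle.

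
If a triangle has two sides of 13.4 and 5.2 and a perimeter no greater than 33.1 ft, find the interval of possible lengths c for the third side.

8.2 < c ≤ 14.5 ft

Triangle inequality alone gives 8.2 < c < 18.6.
The perimeter condition gives c ≤ 33.1 − 13.4 − 5.2 = 14.5.
Intersecting the two: 8.2 < c ≤ 14.5.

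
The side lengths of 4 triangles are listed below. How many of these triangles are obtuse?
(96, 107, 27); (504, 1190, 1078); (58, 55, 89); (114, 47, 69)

3

(96,107,27): 27²+96² = 9945 < 11449 = 107² → obtuse
(504,1190,1078): 504²+1078² = 1416100 = 1190² → right
(58,55,89): 55²+58² = 6389 < 7921 = 89² → obtuse
(114,47,69): 47²+69² = 6970 < 12996 = 114² → obtuse
3 of the 4 are obtuse.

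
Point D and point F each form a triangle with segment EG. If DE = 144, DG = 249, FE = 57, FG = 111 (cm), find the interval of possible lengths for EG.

105 < EG < 168

From triangle DEG: |144 − 249| < EG < 144 + 249, i.e. 105 < EG < 393.
From triangle FEG: 54 < EG < 168.
Both must hold, so EG lies in the intersection.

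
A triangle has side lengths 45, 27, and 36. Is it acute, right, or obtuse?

right

Compare the square of the longest side to the sum of squares of the other two: 27² + 36² = 2025 = 45².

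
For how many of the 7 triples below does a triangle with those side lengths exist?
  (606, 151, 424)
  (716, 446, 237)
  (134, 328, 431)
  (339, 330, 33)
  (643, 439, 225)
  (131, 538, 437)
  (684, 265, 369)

4

(151,424,606): 151+424 ≤ 606 → not valid
(237,446,716): 237+446 ≤ 716 → not valid
(134,328,431): 134+328 > 431 → valid
(33,330,339): 33+330 > 339 → valid
(225,439,643): 225+439 > 643 → valid
(131,437,538): 131+437 > 538 → valid
(265,369,684): 265+369 ≤ 684 → not valid
4 of the 7 triples form a triangle.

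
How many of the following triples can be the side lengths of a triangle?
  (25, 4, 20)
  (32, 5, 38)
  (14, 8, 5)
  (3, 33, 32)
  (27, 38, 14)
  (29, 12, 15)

(4,20,25): 4+20 ≤ 25 → not valid
(5,32,38): 5+32 ≤ 38 → not valid
(5,8,14): 5+8 ≤ 14 → not valid
(3,32,33): 3+32 > 33 → valid
(14,27,38): 14+27 > 38 → valid
(12,15,29): 12+15 ≤ 29 → not valid
2 of the 6 triples form a triangle.

2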